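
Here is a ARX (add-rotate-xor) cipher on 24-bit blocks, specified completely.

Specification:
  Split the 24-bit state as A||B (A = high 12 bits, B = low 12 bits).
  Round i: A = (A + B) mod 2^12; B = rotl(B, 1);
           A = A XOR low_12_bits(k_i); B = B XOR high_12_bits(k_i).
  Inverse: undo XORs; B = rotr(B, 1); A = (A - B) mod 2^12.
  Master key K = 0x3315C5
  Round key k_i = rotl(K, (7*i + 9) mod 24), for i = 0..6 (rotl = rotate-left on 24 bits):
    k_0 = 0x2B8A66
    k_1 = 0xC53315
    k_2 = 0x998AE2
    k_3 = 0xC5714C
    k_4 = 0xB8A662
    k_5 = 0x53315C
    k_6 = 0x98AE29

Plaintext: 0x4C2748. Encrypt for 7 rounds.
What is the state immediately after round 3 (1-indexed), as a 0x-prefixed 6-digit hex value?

0xF6119C

s_0 = plaintext = 0x4C2748
s_1 = Round(s_0, k_0) = 0x66CC28
s_2 = Round(s_1, k_1) = 0x181402
s_3 = Round(s_2, k_2) = 0xF6119C
s_4 = Round(s_3, k_3) = 0x1B1F6F
s_5 = Round(s_4, k_4) = 0x742555
s_6 = Round(s_5, k_5) = 0xDCBF99
s_7 = Round(s_6, k_6) = 0x34D6B9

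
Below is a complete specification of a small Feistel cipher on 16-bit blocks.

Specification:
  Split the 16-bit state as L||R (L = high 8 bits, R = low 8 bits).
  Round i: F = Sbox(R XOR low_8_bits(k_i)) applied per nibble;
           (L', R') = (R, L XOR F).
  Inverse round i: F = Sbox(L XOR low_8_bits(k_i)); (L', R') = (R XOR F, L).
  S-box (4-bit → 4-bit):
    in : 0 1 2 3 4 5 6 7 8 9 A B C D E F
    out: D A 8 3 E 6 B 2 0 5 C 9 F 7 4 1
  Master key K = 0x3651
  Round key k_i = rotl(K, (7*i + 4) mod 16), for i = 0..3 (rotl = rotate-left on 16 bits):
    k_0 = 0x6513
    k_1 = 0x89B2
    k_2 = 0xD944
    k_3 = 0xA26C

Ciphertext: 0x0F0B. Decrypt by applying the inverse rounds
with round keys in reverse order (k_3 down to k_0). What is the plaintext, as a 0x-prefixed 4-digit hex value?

0xA370

s_0 = ciphertext = 0x0F0B
s_1 = InvRound(s_0, k_3) = 0xB80F
s_2 = InvRound(s_1, k_2) = 0x10B8
s_3 = InvRound(s_2, k_1) = 0x7010
s_4 = InvRound(s_3, k_0) = 0xA370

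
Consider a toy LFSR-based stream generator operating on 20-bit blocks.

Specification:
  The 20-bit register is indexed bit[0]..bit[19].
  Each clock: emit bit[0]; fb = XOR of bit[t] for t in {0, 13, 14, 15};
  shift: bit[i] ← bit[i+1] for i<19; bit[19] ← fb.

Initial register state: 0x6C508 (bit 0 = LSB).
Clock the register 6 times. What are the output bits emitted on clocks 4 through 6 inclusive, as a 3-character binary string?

100

reg_0 = 0x6C508
clock 1: out=0, reg = 0x36284
clock 2: out=0, reg = 0x1B142
clock 3: out=0, reg = 0x0D8A1
clock 4: out=1, reg = 0x86C50
clock 5: out=0, reg = 0x43628
clock 6: out=0, reg = 0xA1B14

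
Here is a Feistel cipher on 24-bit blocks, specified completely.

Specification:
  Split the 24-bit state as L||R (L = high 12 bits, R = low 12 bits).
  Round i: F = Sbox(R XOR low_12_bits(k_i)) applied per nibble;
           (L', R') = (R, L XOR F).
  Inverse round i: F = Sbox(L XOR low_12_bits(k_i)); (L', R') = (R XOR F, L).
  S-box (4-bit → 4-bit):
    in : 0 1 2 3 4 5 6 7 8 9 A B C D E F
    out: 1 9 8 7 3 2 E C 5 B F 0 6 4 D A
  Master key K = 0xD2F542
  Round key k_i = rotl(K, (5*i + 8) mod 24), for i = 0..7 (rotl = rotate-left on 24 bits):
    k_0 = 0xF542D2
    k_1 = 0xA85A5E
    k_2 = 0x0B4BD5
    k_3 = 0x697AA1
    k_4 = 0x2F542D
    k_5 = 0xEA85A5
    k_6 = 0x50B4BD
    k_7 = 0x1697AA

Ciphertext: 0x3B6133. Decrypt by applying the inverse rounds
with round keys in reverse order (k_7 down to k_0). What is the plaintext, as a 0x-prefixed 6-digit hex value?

s_0 = ciphertext = 0x3B6133
s_1 = InvRound(s_0, k_7) = 0x2A53B6
s_2 = InvRound(s_1, k_6) = 0xD232A5
s_3 = InvRound(s_2, k_5) = 0x7FBD23
s_4 = InvRound(s_3, k_4) = 0xA6D7FB
s_5 = InvRound(s_4, k_3) = 0x69DA6D
s_6 = InvRound(s_5, k_2) = 0xE5869D
s_7 = InvRound(s_6, k_1) = 0x583E58
s_8 = InvRound(s_7, k_0) = 0x271583

0x271583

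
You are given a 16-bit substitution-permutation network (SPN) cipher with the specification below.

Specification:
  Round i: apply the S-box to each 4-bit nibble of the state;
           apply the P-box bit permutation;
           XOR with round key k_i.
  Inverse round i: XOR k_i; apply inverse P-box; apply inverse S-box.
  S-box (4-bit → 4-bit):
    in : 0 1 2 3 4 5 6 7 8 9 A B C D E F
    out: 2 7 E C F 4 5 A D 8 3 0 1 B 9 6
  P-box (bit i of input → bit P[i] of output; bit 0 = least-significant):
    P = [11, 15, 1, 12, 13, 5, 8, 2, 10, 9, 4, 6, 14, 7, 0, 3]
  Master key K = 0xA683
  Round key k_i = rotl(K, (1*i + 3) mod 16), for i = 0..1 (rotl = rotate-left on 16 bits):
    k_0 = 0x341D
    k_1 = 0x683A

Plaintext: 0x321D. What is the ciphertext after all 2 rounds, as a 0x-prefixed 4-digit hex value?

s_0 = plaintext = 0x321D
s_1 = Round(s_0, k_0) = 0x8F64
s_2 = Round(s_1, k_1) = 0x9321

0x9321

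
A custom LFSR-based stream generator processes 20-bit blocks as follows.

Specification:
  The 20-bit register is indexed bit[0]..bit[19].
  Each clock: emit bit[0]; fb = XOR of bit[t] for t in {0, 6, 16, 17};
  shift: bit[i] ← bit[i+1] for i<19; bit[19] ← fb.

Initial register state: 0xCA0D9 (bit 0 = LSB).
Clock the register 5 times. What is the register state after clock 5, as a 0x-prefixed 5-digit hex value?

reg_0 = 0xCA0D9
clock 1: out=1, reg = 0x6506C
clock 2: out=0, reg = 0x32836
clock 3: out=0, reg = 0x1941B
clock 4: out=1, reg = 0x0CA0D
clock 5: out=1, reg = 0x86506

0x86506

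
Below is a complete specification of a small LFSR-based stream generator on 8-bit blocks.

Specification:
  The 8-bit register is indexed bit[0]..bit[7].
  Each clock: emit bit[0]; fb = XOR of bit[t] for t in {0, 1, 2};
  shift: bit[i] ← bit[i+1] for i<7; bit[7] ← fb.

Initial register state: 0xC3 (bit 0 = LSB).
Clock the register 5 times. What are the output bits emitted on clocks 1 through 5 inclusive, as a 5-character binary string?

11000

reg_0 = 0xC3
clock 1: out=1, reg = 0x61
clock 2: out=1, reg = 0xB0
clock 3: out=0, reg = 0x58
clock 4: out=0, reg = 0x2C
clock 5: out=0, reg = 0x96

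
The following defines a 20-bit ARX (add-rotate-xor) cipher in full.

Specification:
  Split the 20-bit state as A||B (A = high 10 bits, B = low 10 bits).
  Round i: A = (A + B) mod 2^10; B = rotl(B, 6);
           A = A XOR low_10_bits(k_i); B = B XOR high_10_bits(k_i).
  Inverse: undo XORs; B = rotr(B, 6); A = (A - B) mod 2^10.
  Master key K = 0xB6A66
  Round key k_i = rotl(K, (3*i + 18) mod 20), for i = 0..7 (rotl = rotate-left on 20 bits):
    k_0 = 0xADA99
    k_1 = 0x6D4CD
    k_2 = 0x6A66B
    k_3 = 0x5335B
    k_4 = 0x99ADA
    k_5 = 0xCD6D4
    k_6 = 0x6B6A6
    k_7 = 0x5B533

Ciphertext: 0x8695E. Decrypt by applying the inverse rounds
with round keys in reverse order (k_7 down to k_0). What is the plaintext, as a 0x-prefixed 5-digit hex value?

0x9232B

s_0 = ciphertext = 0x8695E
s_1 = InvRound(s_0, k_7) = 0xFE730
s_2 = InvRound(s_1, k_6) = 0xE15DA
s_3 = InvRound(s_2, k_5) = 0x95AFB
s_4 = InvRound(s_3, k_4) = 0xAE9D2
s_5 = InvRound(s_4, k_3) = 0xFFDE2
s_6 = InvRound(s_5, k_2) = 0x38CB1
s_7 = InvRound(s_6, k_1) = 0xFA844
s_8 = InvRound(s_7, k_0) = 0x9232B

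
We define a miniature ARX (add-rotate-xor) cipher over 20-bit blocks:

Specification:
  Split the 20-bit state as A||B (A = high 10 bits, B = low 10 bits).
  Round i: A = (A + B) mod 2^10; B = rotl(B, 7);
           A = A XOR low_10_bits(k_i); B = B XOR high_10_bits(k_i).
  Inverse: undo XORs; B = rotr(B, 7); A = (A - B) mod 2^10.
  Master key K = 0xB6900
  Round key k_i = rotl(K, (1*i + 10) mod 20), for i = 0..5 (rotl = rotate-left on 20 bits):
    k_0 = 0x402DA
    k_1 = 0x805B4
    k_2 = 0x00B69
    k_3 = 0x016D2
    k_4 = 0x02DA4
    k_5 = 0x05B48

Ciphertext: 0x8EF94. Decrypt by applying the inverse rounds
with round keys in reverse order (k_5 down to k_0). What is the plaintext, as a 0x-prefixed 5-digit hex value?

0x50FF7

s_0 = ciphertext = 0x8EF94
s_1 = InvRound(s_0, k_5) = 0x57017
s_2 = InvRound(s_1, k_4) = 0x060E0
s_3 = InvRound(s_2, k_3) = 0xE8729
s_4 = InvRound(s_3, k_2) = 0xDA95E
s_5 = InvRound(s_4, k_1) = 0xF82FE
s_6 = InvRound(s_5, k_0) = 0x50FF7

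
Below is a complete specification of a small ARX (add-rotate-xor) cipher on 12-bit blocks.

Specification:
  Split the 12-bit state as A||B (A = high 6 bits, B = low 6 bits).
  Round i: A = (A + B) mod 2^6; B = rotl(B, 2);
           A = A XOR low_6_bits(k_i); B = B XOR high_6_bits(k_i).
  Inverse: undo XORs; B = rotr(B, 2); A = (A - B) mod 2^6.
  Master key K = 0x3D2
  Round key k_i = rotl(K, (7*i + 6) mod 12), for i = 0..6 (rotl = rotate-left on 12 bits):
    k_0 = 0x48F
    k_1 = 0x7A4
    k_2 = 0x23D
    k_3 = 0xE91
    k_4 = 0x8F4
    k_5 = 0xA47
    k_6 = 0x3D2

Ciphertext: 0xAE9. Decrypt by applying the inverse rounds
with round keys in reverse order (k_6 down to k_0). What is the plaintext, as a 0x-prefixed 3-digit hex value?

0x1B5

s_0 = ciphertext = 0xAE9
s_1 = InvRound(s_0, k_6) = 0x429
s_2 = InvRound(s_1, k_5) = 0x5C0
s_3 = InvRound(s_2, k_4) = 0xAF8
s_4 = InvRound(s_3, k_3) = 0x6A0
s_5 = InvRound(s_4, k_2) = 0x74A
s_6 = InvRound(s_5, k_1) = 0xD05
s_7 = InvRound(s_6, k_0) = 0x1B5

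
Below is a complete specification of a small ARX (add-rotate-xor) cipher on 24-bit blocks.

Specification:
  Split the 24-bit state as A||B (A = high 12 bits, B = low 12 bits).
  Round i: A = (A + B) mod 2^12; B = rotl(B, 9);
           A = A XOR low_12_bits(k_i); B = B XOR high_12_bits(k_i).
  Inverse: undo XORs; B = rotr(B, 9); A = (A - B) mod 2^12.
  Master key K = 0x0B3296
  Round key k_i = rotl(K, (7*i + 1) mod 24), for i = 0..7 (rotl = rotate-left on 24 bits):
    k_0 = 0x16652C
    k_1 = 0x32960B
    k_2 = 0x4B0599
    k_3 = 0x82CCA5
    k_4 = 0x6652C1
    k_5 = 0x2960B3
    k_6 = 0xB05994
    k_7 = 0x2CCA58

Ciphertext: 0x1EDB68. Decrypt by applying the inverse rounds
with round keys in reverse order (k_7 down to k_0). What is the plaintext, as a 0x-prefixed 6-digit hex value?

0xA8BDA3

s_0 = ciphertext = 0x1EDB68
s_1 = InvRound(s_0, k_7) = 0xE91D24
s_2 = InvRound(s_1, k_6) = 0x5FA10B
s_3 = InvRound(s_2, k_5) = 0x860CE9
s_4 = InvRound(s_3, k_4) = 0x63C465
s_5 = InvRound(s_4, k_3) = 0x84B24E
s_6 = InvRound(s_5, k_2) = 0x5DF7F3
s_7 = InvRound(s_6, k_1) = 0xD026D2
s_8 = InvRound(s_7, k_0) = 0xA8BDA3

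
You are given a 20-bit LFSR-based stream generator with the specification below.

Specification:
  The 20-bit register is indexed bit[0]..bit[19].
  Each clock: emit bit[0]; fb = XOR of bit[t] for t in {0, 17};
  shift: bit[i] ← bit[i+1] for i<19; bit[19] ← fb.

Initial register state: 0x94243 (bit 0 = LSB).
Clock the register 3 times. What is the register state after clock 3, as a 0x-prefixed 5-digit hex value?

0xF2848

reg_0 = 0x94243
clock 1: out=1, reg = 0xCA121
clock 2: out=1, reg = 0xE5090
clock 3: out=0, reg = 0xF2848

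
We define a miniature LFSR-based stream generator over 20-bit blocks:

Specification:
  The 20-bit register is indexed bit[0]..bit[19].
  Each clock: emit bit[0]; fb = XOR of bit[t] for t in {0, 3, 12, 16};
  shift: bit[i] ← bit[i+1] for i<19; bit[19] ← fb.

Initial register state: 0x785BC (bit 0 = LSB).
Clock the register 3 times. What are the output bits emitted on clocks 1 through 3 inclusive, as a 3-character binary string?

001

reg_0 = 0x785BC
clock 1: out=0, reg = 0x3C2DE
clock 2: out=0, reg = 0x1E16F
clock 3: out=1, reg = 0x8F0B7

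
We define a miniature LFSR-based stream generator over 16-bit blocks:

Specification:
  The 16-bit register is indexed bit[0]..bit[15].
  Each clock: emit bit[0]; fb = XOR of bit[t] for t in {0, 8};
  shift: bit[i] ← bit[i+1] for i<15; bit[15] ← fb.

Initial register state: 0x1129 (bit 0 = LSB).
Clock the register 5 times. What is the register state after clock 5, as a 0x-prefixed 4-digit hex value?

reg_0 = 0x1129
clock 1: out=1, reg = 0x0894
clock 2: out=0, reg = 0x044A
clock 3: out=0, reg = 0x0225
clock 4: out=1, reg = 0x8112
clock 5: out=0, reg = 0xC089

0xC089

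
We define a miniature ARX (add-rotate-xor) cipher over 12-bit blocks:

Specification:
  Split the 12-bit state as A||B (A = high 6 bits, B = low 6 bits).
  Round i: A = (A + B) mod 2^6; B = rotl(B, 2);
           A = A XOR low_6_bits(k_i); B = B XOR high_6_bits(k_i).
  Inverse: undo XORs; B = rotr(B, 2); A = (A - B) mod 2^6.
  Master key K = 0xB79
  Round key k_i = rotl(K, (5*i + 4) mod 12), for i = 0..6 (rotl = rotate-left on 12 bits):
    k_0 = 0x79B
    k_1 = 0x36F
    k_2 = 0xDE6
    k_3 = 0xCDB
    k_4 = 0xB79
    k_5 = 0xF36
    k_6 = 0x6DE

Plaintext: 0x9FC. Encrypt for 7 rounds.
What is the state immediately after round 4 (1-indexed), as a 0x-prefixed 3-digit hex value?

0x812

s_0 = plaintext = 0x9FC
s_1 = Round(s_0, k_0) = 0xE2D
s_2 = Round(s_1, k_1) = 0x2BB
s_3 = Round(s_2, k_2) = 0x8D8
s_4 = Round(s_3, k_3) = 0x812
s_5 = Round(s_4, k_4) = 0x2E4
s_6 = Round(s_5, k_5) = 0x66E
s_7 = Round(s_6, k_6) = 0x661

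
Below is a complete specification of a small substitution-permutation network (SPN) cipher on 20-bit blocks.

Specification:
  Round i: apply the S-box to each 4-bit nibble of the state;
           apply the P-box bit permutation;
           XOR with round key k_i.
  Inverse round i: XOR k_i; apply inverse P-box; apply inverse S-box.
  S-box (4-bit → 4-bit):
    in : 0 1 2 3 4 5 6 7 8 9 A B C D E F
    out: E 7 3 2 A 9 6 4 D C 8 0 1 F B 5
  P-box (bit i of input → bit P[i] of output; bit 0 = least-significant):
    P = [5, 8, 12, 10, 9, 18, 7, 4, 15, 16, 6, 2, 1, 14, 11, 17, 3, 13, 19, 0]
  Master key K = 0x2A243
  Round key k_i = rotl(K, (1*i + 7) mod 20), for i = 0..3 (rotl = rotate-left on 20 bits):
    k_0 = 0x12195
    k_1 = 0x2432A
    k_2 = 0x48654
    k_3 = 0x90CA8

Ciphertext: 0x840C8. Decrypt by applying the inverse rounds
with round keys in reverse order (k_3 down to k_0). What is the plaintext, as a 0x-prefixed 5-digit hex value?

s_0 = ciphertext = 0x840C8
s_1 = InvRound(s_0, k_3) = 0xB66B5
s_2 = InvRound(s_1, k_2) = 0x0416C
s_3 = InvRound(s_2, k_1) = 0xB59CB
s_4 = InvRound(s_3, k_0) = 0x1D9A7

0x1D9A7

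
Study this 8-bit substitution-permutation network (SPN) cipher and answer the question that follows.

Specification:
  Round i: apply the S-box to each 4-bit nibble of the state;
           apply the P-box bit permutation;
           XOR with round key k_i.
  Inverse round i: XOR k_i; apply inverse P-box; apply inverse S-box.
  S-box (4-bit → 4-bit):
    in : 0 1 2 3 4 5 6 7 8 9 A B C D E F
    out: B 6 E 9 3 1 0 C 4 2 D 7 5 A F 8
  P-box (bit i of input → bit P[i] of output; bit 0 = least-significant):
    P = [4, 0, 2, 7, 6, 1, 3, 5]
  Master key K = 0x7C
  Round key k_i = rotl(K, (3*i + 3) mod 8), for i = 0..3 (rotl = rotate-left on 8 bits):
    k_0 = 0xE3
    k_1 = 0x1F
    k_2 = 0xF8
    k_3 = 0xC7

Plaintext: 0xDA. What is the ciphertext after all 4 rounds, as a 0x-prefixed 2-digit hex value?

s_0 = plaintext = 0xDA
s_1 = Round(s_0, k_0) = 0x55
s_2 = Round(s_1, k_1) = 0x4F
s_3 = Round(s_2, k_2) = 0x3A
s_4 = Round(s_3, k_3) = 0x33

0x33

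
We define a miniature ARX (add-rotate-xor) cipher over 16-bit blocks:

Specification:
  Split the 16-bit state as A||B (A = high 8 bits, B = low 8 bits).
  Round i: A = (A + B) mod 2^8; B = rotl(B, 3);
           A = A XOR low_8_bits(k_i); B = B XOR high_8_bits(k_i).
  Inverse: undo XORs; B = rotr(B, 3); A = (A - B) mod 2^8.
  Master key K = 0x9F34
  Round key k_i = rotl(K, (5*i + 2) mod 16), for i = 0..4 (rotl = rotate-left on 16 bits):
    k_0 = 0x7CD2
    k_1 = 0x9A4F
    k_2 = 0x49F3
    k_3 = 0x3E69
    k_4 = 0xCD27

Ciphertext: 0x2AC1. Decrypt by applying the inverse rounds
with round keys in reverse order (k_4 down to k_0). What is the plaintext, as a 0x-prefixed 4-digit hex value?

0xF8BA

s_0 = ciphertext = 0x2AC1
s_1 = InvRound(s_0, k_4) = 0x8C81
s_2 = InvRound(s_1, k_3) = 0xEEF7
s_3 = InvRound(s_2, k_2) = 0x46D7
s_4 = InvRound(s_3, k_1) = 0x60A9
s_5 = InvRound(s_4, k_0) = 0xF8BA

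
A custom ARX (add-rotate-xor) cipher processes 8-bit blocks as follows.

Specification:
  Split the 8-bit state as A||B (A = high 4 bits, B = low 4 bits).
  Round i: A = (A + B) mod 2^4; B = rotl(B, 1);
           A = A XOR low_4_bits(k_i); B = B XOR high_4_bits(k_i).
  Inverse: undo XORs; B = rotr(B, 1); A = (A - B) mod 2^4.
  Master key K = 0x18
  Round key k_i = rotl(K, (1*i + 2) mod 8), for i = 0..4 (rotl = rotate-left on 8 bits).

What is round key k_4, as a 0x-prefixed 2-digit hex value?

0x06

K = 0x18
k_0 = rotl(K, (1*0+2) mod 8) = rotl(K, 2) = 0x60
k_1 = rotl(K, (1*1+2) mod 8) = rotl(K, 3) = 0xC0
k_2 = rotl(K, (1*2+2) mod 8) = rotl(K, 4) = 0x81
k_3 = rotl(K, (1*3+2) mod 8) = rotl(K, 5) = 0x03
k_4 = rotl(K, (1*4+2) mod 8) = rotl(K, 6) = 0x06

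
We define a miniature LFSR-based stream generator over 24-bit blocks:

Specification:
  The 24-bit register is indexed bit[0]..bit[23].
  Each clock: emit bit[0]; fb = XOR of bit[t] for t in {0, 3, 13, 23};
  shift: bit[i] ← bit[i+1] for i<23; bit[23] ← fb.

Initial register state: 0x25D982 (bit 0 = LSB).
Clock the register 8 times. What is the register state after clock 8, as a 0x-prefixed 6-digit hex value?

reg_0 = 0x25D982
clock 1: out=0, reg = 0x12ECC1
clock 2: out=1, reg = 0x097660
clock 3: out=0, reg = 0x84BB30
clock 4: out=0, reg = 0x425D98
clock 5: out=0, reg = 0xA12ECC
clock 6: out=0, reg = 0xD09766
clock 7: out=0, reg = 0xE84BB3
clock 8: out=1, reg = 0x7425D9

0x7425D9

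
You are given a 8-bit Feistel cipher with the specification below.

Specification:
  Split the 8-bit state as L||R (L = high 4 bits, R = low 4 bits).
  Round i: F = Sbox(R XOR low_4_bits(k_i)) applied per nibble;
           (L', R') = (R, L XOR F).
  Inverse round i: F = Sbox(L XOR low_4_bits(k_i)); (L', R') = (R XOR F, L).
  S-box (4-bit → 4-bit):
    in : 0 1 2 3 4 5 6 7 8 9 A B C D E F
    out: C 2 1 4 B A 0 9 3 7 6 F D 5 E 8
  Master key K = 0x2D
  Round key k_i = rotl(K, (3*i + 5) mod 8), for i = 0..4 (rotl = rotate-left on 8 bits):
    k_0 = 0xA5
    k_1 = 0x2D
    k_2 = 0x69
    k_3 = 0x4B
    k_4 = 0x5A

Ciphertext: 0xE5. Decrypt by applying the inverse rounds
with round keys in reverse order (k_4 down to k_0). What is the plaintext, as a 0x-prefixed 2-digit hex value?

s_0 = ciphertext = 0xE5
s_1 = InvRound(s_0, k_4) = 0xEE
s_2 = InvRound(s_1, k_3) = 0x4E
s_3 = InvRound(s_2, k_2) = 0xB4
s_4 = InvRound(s_3, k_1) = 0x4B
s_5 = InvRound(s_4, k_0) = 0x94

0x94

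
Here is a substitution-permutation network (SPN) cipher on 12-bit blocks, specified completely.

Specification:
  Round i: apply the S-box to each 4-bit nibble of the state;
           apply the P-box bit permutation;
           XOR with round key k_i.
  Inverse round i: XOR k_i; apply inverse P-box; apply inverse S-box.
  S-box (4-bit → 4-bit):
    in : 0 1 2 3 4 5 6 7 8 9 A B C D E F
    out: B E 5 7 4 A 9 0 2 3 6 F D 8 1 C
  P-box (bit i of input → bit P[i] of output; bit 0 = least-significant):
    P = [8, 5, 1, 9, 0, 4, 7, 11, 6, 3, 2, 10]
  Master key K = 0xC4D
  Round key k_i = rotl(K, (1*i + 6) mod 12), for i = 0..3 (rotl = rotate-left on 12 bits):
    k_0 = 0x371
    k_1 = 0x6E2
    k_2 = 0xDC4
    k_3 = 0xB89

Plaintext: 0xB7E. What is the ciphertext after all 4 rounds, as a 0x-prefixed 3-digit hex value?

s_0 = plaintext = 0xB7E
s_1 = Round(s_0, k_0) = 0x63D
s_2 = Round(s_1, k_1) = 0x033
s_3 = Round(s_2, k_2) = 0x83F
s_4 = Round(s_3, k_3) = 0x912

0x912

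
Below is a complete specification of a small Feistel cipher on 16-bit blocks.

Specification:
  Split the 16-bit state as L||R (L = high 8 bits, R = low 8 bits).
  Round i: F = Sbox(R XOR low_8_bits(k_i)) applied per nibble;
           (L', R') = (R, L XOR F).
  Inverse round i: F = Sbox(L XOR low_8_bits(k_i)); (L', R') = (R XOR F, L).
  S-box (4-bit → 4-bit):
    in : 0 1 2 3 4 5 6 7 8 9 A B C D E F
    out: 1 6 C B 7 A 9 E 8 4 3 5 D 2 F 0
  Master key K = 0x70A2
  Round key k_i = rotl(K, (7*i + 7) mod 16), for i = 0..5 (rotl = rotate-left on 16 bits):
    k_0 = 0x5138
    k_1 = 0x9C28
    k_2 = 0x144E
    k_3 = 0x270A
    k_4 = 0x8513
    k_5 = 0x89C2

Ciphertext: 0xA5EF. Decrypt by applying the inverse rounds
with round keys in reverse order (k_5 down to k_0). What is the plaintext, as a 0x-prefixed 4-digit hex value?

s_0 = ciphertext = 0xA5EF
s_1 = InvRound(s_0, k_5) = 0x71A5
s_2 = InvRound(s_1, k_4) = 0x3971
s_3 = InvRound(s_2, k_3) = 0xCA39
s_4 = InvRound(s_3, k_2) = 0xBECA
s_5 = InvRound(s_4, k_1) = 0x83BE
s_6 = InvRound(s_5, k_0) = 0xEB83

0xEB83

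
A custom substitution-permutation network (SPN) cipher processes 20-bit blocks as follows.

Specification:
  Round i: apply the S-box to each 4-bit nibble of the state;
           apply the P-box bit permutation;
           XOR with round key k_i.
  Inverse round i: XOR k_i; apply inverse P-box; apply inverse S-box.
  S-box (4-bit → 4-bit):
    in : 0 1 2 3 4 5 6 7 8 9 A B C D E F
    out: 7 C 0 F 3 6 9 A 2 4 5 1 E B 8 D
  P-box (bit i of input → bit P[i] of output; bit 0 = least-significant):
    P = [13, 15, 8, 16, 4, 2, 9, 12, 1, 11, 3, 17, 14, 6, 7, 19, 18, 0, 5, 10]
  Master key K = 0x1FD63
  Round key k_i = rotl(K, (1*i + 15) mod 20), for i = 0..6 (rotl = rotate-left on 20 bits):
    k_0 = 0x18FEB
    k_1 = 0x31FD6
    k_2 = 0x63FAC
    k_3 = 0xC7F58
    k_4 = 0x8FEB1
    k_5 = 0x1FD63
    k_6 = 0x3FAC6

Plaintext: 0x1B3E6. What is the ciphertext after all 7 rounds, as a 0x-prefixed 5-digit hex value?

s_0 = plaintext = 0x1B3E6
s_1 = Round(s_0, k_0) = 0x2F3C1
s_2 = Round(s_1, k_1) = 0x84458
s_3 = Round(s_2, k_2) = 0x6F5EB
s_4 = Round(s_3, k_3) = 0x003D0
s_5 = Round(s_4, k_4) = 0xE074E
s_6 = Round(s_5, k_5) = 0x2B1B7
s_7 = Round(s_6, k_6) = 0x03ADE

0x03ADE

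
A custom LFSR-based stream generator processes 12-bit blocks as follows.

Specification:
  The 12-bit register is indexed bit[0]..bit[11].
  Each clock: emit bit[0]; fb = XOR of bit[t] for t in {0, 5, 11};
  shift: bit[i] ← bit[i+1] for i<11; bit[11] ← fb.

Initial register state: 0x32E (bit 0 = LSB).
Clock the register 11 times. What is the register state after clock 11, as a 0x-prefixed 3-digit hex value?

0x6DA

reg_0 = 0x32E
clock 1: out=0, reg = 0x997
clock 2: out=1, reg = 0x4CB
clock 3: out=1, reg = 0xA65
clock 4: out=1, reg = 0xD32
clock 5: out=0, reg = 0x699
clock 6: out=1, reg = 0xB4C
clock 7: out=0, reg = 0xDA6
clock 8: out=0, reg = 0x6D3
clock 9: out=1, reg = 0xB69
clock 10: out=1, reg = 0xDB4
clock 11: out=0, reg = 0x6DA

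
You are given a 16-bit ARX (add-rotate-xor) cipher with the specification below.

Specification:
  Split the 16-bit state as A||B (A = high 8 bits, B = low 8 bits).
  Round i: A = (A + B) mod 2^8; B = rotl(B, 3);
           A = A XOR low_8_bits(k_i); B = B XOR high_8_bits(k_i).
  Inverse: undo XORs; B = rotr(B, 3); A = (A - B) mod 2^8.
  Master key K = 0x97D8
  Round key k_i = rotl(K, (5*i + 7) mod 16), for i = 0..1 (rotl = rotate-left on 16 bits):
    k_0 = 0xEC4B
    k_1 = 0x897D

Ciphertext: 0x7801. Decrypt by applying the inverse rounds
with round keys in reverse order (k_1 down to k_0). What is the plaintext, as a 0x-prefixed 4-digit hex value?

s_0 = ciphertext = 0x7801
s_1 = InvRound(s_0, k_1) = 0xF411
s_2 = InvRound(s_1, k_0) = 0x00BF

0x00BF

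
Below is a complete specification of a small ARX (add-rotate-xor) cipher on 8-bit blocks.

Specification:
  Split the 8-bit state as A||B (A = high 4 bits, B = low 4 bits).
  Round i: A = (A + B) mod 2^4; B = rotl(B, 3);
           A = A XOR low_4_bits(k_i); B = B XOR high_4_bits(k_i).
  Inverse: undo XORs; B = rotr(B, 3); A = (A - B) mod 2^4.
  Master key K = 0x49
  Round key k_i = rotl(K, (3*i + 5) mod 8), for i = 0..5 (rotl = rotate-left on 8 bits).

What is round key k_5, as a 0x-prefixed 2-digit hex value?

K = 0x49
k_0 = rotl(K, (3*0+5) mod 8) = rotl(K, 5) = 0x29
k_1 = rotl(K, (3*1+5) mod 8) = rotl(K, 0) = 0x49
k_2 = rotl(K, (3*2+5) mod 8) = rotl(K, 3) = 0x4A
k_3 = rotl(K, (3*3+5) mod 8) = rotl(K, 6) = 0x52
k_4 = rotl(K, (3*4+5) mod 8) = rotl(K, 1) = 0x92
k_5 = rotl(K, (3*5+5) mod 8) = rotl(K, 4) = 0x94

0x94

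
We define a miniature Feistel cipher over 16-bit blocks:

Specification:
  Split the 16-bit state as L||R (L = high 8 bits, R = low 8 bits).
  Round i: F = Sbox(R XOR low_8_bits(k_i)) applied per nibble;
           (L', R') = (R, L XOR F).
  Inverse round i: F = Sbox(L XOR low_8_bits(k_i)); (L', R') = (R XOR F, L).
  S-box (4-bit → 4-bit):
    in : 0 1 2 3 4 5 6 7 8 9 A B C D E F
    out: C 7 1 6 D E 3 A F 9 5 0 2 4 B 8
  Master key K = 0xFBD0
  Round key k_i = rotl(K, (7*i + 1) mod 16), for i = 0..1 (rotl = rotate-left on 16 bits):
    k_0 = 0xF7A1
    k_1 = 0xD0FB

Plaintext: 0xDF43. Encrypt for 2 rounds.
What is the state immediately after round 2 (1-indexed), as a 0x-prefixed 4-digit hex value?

s_0 = plaintext = 0xDF43
s_1 = Round(s_0, k_0) = 0x436E
s_2 = Round(s_1, k_1) = 0x6EDD

0x6EDD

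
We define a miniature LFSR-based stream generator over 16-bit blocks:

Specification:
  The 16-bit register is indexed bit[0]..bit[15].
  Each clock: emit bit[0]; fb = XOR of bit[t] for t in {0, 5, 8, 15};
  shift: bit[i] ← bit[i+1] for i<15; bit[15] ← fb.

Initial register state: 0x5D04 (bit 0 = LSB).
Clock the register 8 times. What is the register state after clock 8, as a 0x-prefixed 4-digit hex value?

reg_0 = 0x5D04
clock 1: out=0, reg = 0xAE82
clock 2: out=0, reg = 0xD741
clock 3: out=1, reg = 0xEBA0
clock 4: out=0, reg = 0xF5D0
clock 5: out=0, reg = 0x7AE8
clock 6: out=0, reg = 0xBD74
clock 7: out=0, reg = 0xDEBA
clock 8: out=0, reg = 0x6F5D

0x6F5D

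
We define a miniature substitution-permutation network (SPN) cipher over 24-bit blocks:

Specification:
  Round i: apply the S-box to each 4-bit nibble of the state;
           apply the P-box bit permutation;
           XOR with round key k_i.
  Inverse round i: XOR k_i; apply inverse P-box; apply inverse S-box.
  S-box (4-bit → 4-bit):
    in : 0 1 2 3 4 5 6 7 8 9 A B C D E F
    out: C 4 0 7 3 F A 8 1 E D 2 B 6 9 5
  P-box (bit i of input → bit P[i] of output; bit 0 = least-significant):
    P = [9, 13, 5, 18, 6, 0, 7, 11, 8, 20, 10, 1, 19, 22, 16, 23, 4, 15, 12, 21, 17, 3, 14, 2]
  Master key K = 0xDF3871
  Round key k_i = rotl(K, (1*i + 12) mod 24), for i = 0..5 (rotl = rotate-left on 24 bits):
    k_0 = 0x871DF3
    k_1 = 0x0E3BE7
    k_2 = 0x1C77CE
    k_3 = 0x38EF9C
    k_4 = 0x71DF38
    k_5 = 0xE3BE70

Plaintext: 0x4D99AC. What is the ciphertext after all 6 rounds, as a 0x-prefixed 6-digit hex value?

s_0 = plaintext = 0x4D99AC
s_1 = Round(s_0, k_0) = 0x50A339
s_2 = Round(s_1, k_1) = 0xB14E0A
s_3 = Round(s_2, k_2) = 0x506C64
s_4 = Round(s_3, k_3) = 0xCA9493
s_5 = Round(s_4, k_4) = 0x82E485
s_6 = Round(s_5, k_5) = 0x7D9D10

0x7D9D10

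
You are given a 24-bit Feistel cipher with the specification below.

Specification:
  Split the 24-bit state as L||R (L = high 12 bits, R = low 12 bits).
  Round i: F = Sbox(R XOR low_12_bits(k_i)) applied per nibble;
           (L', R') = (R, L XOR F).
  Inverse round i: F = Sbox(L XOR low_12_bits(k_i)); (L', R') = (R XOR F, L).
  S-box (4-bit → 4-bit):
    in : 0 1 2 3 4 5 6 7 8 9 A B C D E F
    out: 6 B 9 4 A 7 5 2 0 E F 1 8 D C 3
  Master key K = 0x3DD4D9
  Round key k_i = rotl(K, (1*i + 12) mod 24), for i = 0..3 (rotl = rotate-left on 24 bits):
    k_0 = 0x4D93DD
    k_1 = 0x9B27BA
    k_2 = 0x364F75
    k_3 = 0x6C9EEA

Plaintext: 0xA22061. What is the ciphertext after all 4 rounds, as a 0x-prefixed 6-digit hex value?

s_0 = plaintext = 0xA22061
s_1 = Round(s_0, k_0) = 0x061E3A
s_2 = Round(s_1, k_1) = 0xE3AE67
s_3 = Round(s_2, k_2) = 0xE67583
s_4 = Round(s_3, k_3) = 0x583F39

0x583F39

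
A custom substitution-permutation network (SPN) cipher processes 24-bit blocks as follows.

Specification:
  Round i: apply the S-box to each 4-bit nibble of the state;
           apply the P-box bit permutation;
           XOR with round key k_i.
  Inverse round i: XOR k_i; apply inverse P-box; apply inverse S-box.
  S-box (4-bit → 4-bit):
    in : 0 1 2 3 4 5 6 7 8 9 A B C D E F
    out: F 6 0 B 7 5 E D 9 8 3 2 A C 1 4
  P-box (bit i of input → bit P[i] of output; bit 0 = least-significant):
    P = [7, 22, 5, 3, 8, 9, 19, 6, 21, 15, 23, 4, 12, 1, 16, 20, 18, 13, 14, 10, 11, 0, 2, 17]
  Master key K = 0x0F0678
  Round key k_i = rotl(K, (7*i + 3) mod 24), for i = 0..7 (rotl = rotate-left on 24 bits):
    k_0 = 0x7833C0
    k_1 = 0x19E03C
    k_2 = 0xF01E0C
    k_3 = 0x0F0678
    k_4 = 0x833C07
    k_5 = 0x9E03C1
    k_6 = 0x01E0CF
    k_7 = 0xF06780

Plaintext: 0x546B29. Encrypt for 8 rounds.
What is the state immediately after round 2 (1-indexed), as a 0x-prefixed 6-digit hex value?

0x0A26F9

s_0 = plaintext = 0x546B29
s_1 = Round(s_0, k_0) = 0x6DDBCE
s_2 = Round(s_1, k_1) = 0x0A26F9
s_3 = Round(s_2, k_2) = 0x7EB611
s_4 = Round(s_3, k_3) = 0xC18C4E
s_5 = Round(s_4, k_4) = 0x99CF96
s_6 = Round(s_5, k_5) = 0x4C07AB
s_7 = Round(s_6, k_6) = 0xF0DFD8
s_8 = Round(s_7, k_7) = 0x6D034C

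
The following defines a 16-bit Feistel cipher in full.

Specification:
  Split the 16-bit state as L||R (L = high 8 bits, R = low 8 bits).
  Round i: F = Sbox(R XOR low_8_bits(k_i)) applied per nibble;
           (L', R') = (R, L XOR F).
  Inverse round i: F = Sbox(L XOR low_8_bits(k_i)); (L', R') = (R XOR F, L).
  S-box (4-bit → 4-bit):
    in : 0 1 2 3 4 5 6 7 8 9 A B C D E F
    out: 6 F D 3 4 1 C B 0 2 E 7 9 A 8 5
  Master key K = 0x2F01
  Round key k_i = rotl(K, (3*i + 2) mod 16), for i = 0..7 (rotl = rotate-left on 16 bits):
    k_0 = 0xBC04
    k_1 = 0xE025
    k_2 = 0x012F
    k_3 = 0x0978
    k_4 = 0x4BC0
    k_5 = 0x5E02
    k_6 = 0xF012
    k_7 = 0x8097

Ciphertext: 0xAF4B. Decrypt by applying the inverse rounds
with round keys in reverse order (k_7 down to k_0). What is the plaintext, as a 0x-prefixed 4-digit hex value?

s_0 = ciphertext = 0xAF4B
s_1 = InvRound(s_0, k_7) = 0x7BAF
s_2 = InvRound(s_1, k_6) = 0x6D7B
s_3 = InvRound(s_2, k_5) = 0xBE6D
s_4 = InvRound(s_3, k_4) = 0xD5BE
s_5 = InvRound(s_4, k_3) = 0x54D5
s_6 = InvRound(s_5, k_2) = 0x6254
s_7 = InvRound(s_6, k_1) = 0x1F62
s_8 = InvRound(s_7, k_0) = 0x951F

0x951F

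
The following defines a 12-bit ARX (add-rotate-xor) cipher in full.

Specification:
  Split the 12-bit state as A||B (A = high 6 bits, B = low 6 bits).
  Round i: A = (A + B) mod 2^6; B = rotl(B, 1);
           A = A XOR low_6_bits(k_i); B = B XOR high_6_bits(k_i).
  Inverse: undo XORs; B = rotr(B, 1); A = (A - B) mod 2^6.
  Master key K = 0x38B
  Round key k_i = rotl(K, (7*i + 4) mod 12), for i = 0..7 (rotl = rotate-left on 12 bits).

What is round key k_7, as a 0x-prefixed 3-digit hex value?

K = 0x38B
k_0 = rotl(K, (7*0+4) mod 12) = rotl(K, 4) = 0x8B3
k_1 = rotl(K, (7*1+4) mod 12) = rotl(K, 11) = 0x9C5
k_2 = rotl(K, (7*2+4) mod 12) = rotl(K, 6) = 0x2CE
k_3 = rotl(K, (7*3+4) mod 12) = rotl(K, 1) = 0x716
k_4 = rotl(K, (7*4+4) mod 12) = rotl(K, 8) = 0xB38
k_5 = rotl(K, (7*5+4) mod 12) = rotl(K, 3) = 0xC59
k_6 = rotl(K, (7*6+4) mod 12) = rotl(K, 10) = 0xCE2
k_7 = rotl(K, (7*7+4) mod 12) = rotl(K, 5) = 0x167

0x167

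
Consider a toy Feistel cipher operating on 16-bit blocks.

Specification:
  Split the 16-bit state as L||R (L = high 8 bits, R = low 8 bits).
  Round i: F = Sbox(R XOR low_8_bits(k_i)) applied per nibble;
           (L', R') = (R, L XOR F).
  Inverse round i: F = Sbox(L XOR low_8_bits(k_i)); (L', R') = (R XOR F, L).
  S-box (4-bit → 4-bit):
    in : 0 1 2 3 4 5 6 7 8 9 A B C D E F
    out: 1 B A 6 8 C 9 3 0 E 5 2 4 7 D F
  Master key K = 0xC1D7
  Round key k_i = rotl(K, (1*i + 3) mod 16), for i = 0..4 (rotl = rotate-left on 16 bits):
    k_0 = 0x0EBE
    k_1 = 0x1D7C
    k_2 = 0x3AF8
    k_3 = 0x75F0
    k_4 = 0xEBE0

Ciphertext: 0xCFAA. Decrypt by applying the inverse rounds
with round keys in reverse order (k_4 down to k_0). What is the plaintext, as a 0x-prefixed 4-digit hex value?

s_0 = ciphertext = 0xCFAA
s_1 = InvRound(s_0, k_4) = 0x05CF
s_2 = InvRound(s_1, k_3) = 0x3305
s_3 = InvRound(s_2, k_2) = 0x4733
s_4 = InvRound(s_3, k_1) = 0x5147
s_5 = InvRound(s_4, k_0) = 0x9851

0x9851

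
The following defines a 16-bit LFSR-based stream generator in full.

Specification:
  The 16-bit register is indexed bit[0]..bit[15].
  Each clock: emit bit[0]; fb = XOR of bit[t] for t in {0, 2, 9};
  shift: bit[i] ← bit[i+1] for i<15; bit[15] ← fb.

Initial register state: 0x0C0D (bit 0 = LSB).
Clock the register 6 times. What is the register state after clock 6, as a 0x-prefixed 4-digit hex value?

reg_0 = 0x0C0D
clock 1: out=1, reg = 0x0606
clock 2: out=0, reg = 0x0303
clock 3: out=1, reg = 0x0181
clock 4: out=1, reg = 0x80C0
clock 5: out=0, reg = 0x4060
clock 6: out=0, reg = 0x2030

0x2030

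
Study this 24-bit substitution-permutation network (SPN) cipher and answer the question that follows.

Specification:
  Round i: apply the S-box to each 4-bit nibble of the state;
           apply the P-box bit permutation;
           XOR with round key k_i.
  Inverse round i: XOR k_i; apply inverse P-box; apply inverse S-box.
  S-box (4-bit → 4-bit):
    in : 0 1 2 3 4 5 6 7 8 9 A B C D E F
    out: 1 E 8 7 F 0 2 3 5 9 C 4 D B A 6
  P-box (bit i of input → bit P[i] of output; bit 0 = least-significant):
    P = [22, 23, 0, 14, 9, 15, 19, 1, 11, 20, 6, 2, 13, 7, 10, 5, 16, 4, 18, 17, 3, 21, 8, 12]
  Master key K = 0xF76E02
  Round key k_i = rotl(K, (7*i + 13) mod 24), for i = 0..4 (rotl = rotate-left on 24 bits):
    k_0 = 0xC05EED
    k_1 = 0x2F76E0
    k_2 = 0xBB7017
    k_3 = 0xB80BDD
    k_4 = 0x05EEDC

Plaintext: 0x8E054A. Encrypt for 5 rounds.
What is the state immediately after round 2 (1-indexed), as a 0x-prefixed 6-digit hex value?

s_0 = plaintext = 0x8E054A
s_1 = Round(s_0, k_0) = 0xCABDF6
s_2 = Round(s_1, k_1) = 0xB1EBEC
s_3 = Round(s_2, k_2) = 0xFDB1E4
s_4 = Round(s_3, k_3) = 0x4BCE8A
s_5 = Round(s_4, k_4) = 0x3999F1

0xB1EBEC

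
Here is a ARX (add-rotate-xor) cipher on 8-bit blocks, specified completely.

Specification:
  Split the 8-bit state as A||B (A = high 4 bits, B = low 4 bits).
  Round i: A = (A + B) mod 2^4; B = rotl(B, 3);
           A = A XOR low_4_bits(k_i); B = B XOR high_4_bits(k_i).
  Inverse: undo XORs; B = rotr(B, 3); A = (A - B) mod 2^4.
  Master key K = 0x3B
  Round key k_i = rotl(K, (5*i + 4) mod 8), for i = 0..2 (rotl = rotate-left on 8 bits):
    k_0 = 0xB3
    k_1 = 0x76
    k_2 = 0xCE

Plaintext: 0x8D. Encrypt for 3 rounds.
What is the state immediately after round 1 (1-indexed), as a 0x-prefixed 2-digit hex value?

s_0 = plaintext = 0x8D
s_1 = Round(s_0, k_0) = 0x65
s_2 = Round(s_1, k_1) = 0xDD
s_3 = Round(s_2, k_2) = 0x42

0x65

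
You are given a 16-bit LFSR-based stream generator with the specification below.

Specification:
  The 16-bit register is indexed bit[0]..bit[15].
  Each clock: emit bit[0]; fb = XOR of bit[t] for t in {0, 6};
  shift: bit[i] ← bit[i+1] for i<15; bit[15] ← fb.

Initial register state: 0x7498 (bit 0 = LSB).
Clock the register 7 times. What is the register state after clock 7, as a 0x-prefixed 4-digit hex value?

reg_0 = 0x7498
clock 1: out=0, reg = 0x3A4C
clock 2: out=0, reg = 0x9D26
clock 3: out=0, reg = 0x4E93
clock 4: out=1, reg = 0xA749
clock 5: out=1, reg = 0x53A4
clock 6: out=0, reg = 0x29D2
clock 7: out=0, reg = 0x94E9

0x94E9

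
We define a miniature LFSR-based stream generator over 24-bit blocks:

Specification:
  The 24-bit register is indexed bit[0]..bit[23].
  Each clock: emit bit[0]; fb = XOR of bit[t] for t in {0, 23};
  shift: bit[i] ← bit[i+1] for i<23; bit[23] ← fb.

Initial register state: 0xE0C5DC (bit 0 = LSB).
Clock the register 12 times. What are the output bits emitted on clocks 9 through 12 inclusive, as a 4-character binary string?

reg_0 = 0xE0C5DC
clock 1: out=0, reg = 0xF062EE
clock 2: out=0, reg = 0xF83177
clock 3: out=1, reg = 0x7C18BB
clock 4: out=1, reg = 0xBE0C5D
clock 5: out=1, reg = 0x5F062E
clock 6: out=0, reg = 0x2F8317
clock 7: out=1, reg = 0x97C18B
clock 8: out=1, reg = 0x4BE0C5
clock 9: out=1, reg = 0xA5F062
clock 10: out=0, reg = 0xD2F831
clock 11: out=1, reg = 0x697C18
clock 12: out=0, reg = 0x34BE0C

1010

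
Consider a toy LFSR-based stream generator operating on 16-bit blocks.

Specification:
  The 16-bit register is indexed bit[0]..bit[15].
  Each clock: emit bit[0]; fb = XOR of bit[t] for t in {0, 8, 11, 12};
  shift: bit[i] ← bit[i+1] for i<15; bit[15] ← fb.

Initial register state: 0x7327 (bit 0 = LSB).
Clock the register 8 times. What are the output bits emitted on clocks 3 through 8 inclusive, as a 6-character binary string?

100100

reg_0 = 0x7327
clock 1: out=1, reg = 0xB993
clock 2: out=1, reg = 0x5CC9
clock 3: out=1, reg = 0xAE64
clock 4: out=0, reg = 0xD732
clock 5: out=0, reg = 0x6B99
clock 6: out=1, reg = 0xB5CC
clock 7: out=0, reg = 0x5AE6
clock 8: out=0, reg = 0x2D73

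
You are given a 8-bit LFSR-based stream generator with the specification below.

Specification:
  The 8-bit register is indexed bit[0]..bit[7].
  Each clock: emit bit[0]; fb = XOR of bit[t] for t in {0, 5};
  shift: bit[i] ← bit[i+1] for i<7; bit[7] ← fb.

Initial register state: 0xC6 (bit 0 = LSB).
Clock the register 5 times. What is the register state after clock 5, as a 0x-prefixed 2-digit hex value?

0x06

reg_0 = 0xC6
clock 1: out=0, reg = 0x63
clock 2: out=1, reg = 0x31
clock 3: out=1, reg = 0x18
clock 4: out=0, reg = 0x0C
clock 5: out=0, reg = 0x06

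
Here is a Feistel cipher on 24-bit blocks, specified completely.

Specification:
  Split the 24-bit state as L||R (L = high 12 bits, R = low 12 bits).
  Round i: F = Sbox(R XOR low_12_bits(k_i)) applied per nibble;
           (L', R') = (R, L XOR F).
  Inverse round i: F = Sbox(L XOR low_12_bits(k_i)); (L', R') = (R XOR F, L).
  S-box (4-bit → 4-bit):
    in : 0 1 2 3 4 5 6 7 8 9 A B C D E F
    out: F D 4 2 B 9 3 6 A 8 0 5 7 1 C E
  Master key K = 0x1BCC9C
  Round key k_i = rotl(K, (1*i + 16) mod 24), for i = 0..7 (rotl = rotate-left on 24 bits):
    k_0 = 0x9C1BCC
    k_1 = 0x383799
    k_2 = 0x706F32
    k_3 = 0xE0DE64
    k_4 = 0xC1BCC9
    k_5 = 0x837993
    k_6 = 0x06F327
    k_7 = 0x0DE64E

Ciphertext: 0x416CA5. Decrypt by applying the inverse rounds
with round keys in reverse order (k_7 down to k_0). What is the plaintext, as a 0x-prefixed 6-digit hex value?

s_0 = ciphertext = 0x416CA5
s_1 = InvRound(s_0, k_7) = 0x83F416
s_2 = InvRound(s_1, k_6) = 0x1CC83F
s_3 = InvRound(s_2, k_5) = 0x2A11CC
s_4 = InvRound(s_3, k_4) = 0xDF62A1
s_5 = InvRound(s_4, k_3) = 0x025DF6
s_6 = InvRound(s_5, k_2) = 0x320025
s_7 = InvRound(s_6, k_1) = 0xB7D320
s_8 = InvRound(s_7, k_0) = 0xC7DB7D

0xC7DB7D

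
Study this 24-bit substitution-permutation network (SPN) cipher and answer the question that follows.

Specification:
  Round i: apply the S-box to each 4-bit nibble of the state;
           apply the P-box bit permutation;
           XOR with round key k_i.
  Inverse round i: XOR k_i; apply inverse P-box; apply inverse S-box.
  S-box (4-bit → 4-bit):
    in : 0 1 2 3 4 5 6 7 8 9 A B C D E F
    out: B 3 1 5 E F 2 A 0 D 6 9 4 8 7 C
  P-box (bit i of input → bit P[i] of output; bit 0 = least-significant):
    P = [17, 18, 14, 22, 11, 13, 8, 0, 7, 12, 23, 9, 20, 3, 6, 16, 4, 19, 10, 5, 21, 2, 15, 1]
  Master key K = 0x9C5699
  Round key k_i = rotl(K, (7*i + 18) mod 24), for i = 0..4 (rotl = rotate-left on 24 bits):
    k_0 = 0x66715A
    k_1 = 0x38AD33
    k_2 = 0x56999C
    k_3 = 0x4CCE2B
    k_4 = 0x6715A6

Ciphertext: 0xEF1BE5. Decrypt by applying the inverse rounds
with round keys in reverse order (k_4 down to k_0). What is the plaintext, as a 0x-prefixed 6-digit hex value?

0xAA423A

s_0 = ciphertext = 0xEF1BE5
s_1 = InvRound(s_0, k_4) = 0xDACFB8
s_2 = InvRound(s_1, k_3) = 0xD223F1
s_3 = InvRound(s_2, k_2) = 0xADA406
s_4 = InvRound(s_3, k_1) = 0x6BBC96
s_5 = InvRound(s_4, k_0) = 0xAA423A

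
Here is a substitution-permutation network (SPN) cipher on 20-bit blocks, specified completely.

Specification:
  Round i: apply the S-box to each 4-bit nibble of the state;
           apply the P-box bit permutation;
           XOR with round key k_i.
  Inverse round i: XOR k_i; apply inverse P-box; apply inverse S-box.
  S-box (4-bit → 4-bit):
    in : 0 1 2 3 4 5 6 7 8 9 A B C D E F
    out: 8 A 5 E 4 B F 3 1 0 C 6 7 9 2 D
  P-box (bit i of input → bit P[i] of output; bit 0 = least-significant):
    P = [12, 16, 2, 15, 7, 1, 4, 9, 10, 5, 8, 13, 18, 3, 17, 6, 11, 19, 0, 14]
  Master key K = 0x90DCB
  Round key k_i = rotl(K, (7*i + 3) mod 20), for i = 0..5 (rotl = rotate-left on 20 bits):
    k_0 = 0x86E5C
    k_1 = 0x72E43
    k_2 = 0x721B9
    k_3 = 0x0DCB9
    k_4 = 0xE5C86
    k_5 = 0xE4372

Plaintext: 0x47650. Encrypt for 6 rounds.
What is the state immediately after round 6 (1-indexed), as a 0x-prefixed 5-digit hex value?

0x387EA

s_0 = plaintext = 0x47650
s_1 = Round(s_0, k_0) = 0xCC9F7
s_2 = Round(s_1, k_1) = 0x834DA
s_3 = Round(s_2, k_2) = 0x5AA75
s_4 = Round(s_3, k_3) = 0xB257B
s_5 = Round(s_4, k_4) = 0x17821
s_6 = Round(s_5, k_5) = 0x387EA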